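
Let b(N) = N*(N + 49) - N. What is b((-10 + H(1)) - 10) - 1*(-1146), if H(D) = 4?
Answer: 634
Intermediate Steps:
b(N) = -N + N*(49 + N) (b(N) = N*(49 + N) - N = -N + N*(49 + N))
b((-10 + H(1)) - 10) - 1*(-1146) = ((-10 + 4) - 10)*(48 + ((-10 + 4) - 10)) - 1*(-1146) = (-6 - 10)*(48 + (-6 - 10)) + 1146 = -16*(48 - 16) + 1146 = -16*32 + 1146 = -512 + 1146 = 634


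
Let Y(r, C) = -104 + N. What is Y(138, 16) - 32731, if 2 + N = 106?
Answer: -32731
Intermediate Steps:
N = 104 (N = -2 + 106 = 104)
Y(r, C) = 0 (Y(r, C) = -104 + 104 = 0)
Y(138, 16) - 32731 = 0 - 32731 = -32731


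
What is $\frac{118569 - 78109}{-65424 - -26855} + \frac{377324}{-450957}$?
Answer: $- \frac{32798729576}{17392960533} \approx -1.8857$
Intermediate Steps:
$\frac{118569 - 78109}{-65424 - -26855} + \frac{377324}{-450957} = \frac{40460}{-65424 + 26855} + 377324 \left(- \frac{1}{450957}\right) = \frac{40460}{-38569} - \frac{377324}{450957} = 40460 \left(- \frac{1}{38569}\right) - \frac{377324}{450957} = - \frac{40460}{38569} - \frac{377324}{450957} = - \frac{32798729576}{17392960533}$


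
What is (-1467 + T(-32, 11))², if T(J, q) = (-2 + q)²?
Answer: 1920996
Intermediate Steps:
(-1467 + T(-32, 11))² = (-1467 + (-2 + 11)²)² = (-1467 + 9²)² = (-1467 + 81)² = (-1386)² = 1920996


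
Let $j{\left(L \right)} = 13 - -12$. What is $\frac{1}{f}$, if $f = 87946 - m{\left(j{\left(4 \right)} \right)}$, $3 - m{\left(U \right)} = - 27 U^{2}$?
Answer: $\frac{1}{71068} \approx 1.4071 \cdot 10^{-5}$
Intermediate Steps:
$j{\left(L \right)} = 25$ ($j{\left(L \right)} = 13 + 12 = 25$)
$m{\left(U \right)} = 3 + 27 U^{2}$ ($m{\left(U \right)} = 3 - - 27 U^{2} = 3 + 27 U^{2}$)
$f = 71068$ ($f = 87946 - \left(3 + 27 \cdot 25^{2}\right) = 87946 - \left(3 + 27 \cdot 625\right) = 87946 - \left(3 + 16875\right) = 87946 - 16878 = 71068$)
$\frac{1}{f} = \frac{1}{71068}$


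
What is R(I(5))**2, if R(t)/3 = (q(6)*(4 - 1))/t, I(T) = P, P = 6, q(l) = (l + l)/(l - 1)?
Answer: 324/25 ≈ 12.960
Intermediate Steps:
q(l) = 2*l/(-1 + l) (q(l) = (2*l)/(-1 + l) = 2*l/(-1 + l))
I(T) = 6
R(t) = 108/(5*t) (R(t) = 3*(((2*6/(-1 + 6))*(4 - 1))/t) = 3*(((2*6/5)*3)/t) = 3*(((2*6*(1/5))*3)/t) = 3*(((12/5)*3)/t) = 3*(36/(5*t)) = 108/(5*t))
R(I(5))**2 = ((108/5)/6)**2 = ((108/5)*(1/6))**2 = (18/5)**2 = 324/25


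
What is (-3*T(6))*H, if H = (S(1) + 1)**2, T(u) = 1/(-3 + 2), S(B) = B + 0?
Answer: 12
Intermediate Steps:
S(B) = B
T(u) = -1 (T(u) = 1/(-1) = -1)
H = 4 (H = (1 + 1)**2 = 2**2 = 4)
(-3*T(6))*H = -3*(-1)*4 = 3*4 = 12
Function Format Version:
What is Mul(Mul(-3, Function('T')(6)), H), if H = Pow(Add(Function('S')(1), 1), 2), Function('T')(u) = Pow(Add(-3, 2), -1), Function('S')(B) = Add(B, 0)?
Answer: 12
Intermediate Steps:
Function('S')(B) = B
Function('T')(u) = -1 (Function('T')(u) = Pow(-1, -1) = -1)
H = 4 (H = Pow(Add(1, 1), 2) = Pow(2, 2) = 4)
Mul(Mul(-3, Function('T')(6)), H) = Mul(Mul(-3, -1), 4) = Mul(3, 4) = 12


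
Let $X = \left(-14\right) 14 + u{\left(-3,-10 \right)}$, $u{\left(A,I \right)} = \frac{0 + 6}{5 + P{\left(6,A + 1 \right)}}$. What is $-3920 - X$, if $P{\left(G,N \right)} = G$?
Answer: $- \frac{40970}{11} \approx -3724.5$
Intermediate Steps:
$u{\left(A,I \right)} = \frac{6}{11}$ ($u{\left(A,I \right)} = \frac{0 + 6}{5 + 6} = \frac{6}{11}$)
$X = - \frac{2150}{11}$ ($X = \left(-14\right) 14 + \frac{6}{11} = -196 + \frac{6}{11} = - \frac{2150}{11} \approx -195.45$)
$-3920 - X = -3920 - - \frac{2150}{11} = -3920 + \frac{2150}{11} = - \frac{40970}{11}$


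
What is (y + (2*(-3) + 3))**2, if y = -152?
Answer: 24025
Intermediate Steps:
(y + (2*(-3) + 3))**2 = (-152 + (2*(-3) + 3))**2 = (-152 + (-6 + 3))**2 = (-152 - 3)**2 = (-155)**2 = 24025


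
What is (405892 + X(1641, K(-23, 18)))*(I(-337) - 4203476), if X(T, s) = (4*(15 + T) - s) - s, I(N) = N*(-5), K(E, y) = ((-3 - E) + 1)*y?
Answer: -1730129462160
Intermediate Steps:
K(E, y) = y*(-2 - E) (K(E, y) = (-2 - E)*y = y*(-2 - E))
I(N) = -5*N
X(T, s) = 60 - 2*s + 4*T (X(T, s) = ((60 + 4*T) - s) - s = (60 - s + 4*T) - s = 60 - 2*s + 4*T)
(405892 + X(1641, K(-23, 18)))*(I(-337) - 4203476) = (405892 + (60 - (-2)*18*(2 - 23) + 4*1641))*(-5*(-337) - 4203476) = (405892 + (60 - (-2)*18*(-21) + 6564))*(1685 - 4203476) = (405892 + (60 - 2*378 + 6564))*(-4201791) = (405892 + (60 - 756 + 6564))*(-4201791) = (405892 + 5868)*(-4201791) = 411760*(-4201791) = -1730129462160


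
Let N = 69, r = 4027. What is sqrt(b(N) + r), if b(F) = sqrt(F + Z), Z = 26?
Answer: sqrt(4027 + sqrt(95)) ≈ 63.535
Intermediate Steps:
b(F) = sqrt(26 + F) (b(F) = sqrt(F + 26) = sqrt(26 + F))
sqrt(b(N) + r) = sqrt(sqrt(26 + 69) + 4027) = sqrt(sqrt(95) + 4027) = sqrt(4027 + sqrt(95))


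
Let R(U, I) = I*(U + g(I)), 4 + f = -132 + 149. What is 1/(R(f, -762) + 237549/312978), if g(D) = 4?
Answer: -104326/1351359821 ≈ -7.7201e-5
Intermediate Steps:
f = 13 (f = -4 + (-132 + 149) = -4 + 17 = 13)
R(U, I) = I*(4 + U) (R(U, I) = I*(U + 4) = I*(4 + U))
1/(R(f, -762) + 237549/312978) = 1/(-762*(4 + 13) + 237549/312978) = 1/(-762*17 + 237549*(1/312978)) = 1/(-12954 + 79183/104326) = 1/(-1351359821/104326) = -104326/1351359821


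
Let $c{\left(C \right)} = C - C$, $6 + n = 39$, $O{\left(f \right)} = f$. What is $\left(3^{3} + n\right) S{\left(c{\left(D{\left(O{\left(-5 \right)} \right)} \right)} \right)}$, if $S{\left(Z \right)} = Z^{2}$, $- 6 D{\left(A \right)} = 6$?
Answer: $0$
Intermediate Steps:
$D{\left(A \right)} = -1$ ($D{\left(A \right)} = \left(- \frac{1}{6}\right) 6 = -1$)
$n = 33$ ($n = -6 + 39 = 33$)
$c{\left(C \right)} = 0$
$\left(3^{3} + n\right) S{\left(c{\left(D{\left(O{\left(-5 \right)} \right)} \right)} \right)} = \left(3^{3} + 33\right) 0^{2} = \left(27 + 33\right) 0 = 60 \cdot 0 = 0$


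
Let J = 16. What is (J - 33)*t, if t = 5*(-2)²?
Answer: -340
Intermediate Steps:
t = 20 (t = 5*4 = 20)
(J - 33)*t = (16 - 33)*20 = -17*20 = -340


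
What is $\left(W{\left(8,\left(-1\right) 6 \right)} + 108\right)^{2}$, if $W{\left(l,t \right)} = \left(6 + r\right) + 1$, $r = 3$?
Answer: $13924$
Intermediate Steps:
$W{\left(l,t \right)} = 10$ ($W{\left(l,t \right)} = \left(6 + 3\right) + 1 = 9 + 1 = 10$)
$\left(W{\left(8,\left(-1\right) 6 \right)} + 108\right)^{2} = \left(10 + 108\right)^{2} = 118^{2} = 13924$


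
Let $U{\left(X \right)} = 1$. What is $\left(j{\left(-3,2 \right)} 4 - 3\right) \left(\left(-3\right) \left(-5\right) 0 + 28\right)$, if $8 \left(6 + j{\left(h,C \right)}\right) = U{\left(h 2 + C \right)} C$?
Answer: $-728$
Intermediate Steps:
$j{\left(h,C \right)} = -6 + \frac{C}{8}$ ($j{\left(h,C \right)} = -6 + \frac{1 C}{8} = -6 + \frac{C}{8}$)
$\left(j{\left(-3,2 \right)} 4 - 3\right) \left(\left(-3\right) \left(-5\right) 0 + 28\right) = \left(\left(-6 + \frac{1}{8} \cdot 2\right) 4 - 3\right) \left(\left(-3\right) \left(-5\right) 0 + 28\right) = \left(\left(-6 + \frac{1}{4}\right) 4 - 3\right) \left(15 \cdot 0 + 28\right) = \left(\left(- \frac{23}{4}\right) 4 - 3\right) \left(0 + 28\right) = \left(-23 - 3\right) 28 = \left(-26\right) 28 = -728$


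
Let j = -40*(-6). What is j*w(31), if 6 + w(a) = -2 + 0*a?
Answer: -1920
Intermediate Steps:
j = 240
w(a) = -8 (w(a) = -6 + (-2 + 0*a) = -6 + (-2 + 0) = -6 - 2 = -8)
j*w(31) = 240*(-8) = -1920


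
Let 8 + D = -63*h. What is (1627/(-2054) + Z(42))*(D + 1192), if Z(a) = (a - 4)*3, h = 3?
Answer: 231366355/2054 ≈ 1.1264e+5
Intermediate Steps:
D = -197 (D = -8 - 63*3 = -8 - 189 = -197)
Z(a) = -12 + 3*a (Z(a) = (-4 + a)*3 = -12 + 3*a)
(1627/(-2054) + Z(42))*(D + 1192) = (1627/(-2054) + (-12 + 3*42))*(-197 + 1192) = (1627*(-1/2054) + (-12 + 126))*995 = (-1627/2054 + 114)*995 = (232529/2054)*995 = 231366355/2054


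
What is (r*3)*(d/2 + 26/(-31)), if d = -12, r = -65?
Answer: 41340/31 ≈ 1333.5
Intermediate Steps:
(r*3)*(d/2 + 26/(-31)) = (-65*3)*(-12/2 + 26/(-31)) = -195*(-12*½ + 26*(-1/31)) = -195*(-6 - 26/31) = -195*(-212/31) = 41340/31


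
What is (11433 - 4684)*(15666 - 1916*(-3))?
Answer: 144523086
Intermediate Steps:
(11433 - 4684)*(15666 - 1916*(-3)) = 6749*(15666 + 5748) = 6749*21414 = 144523086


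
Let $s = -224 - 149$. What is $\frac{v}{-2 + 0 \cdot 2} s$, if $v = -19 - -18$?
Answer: $- \frac{373}{2} \approx -186.5$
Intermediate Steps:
$s = -373$ ($s = -224 - 149 = -373$)
$v = -1$ ($v = -19 + 18 = -1$)
$\frac{v}{-2 + 0 \cdot 2} s = - \frac{1}{-2 + 0 \cdot 2} \left(-373\right) = - \frac{1}{-2 + 0} \left(-373\right) = - \frac{1}{-2} \left(-373\right) = \left(-1\right) \left(- \frac{1}{2}\right) \left(-373\right) = \frac{1}{2} \left(-373\right) = - \frac{373}{2}$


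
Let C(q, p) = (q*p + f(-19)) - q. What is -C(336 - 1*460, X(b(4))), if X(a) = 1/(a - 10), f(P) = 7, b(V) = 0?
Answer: -717/5 ≈ -143.40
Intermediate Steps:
X(a) = 1/(-10 + a)
C(q, p) = 7 - q + p*q (C(q, p) = (q*p + 7) - q = (p*q + 7) - q = (7 + p*q) - q = 7 - q + p*q)
-C(336 - 1*460, X(b(4))) = -(7 - (336 - 1*460) + (336 - 1*460)/(-10 + 0)) = -(7 - (336 - 460) + (336 - 460)/(-10)) = -(7 - 1*(-124) - ⅒*(-124)) = -(7 + 124 + 62/5) = -1*717/5 = -717/5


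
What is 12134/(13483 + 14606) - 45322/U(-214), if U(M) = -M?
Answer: -635226491/3005523 ≈ -211.35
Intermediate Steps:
12134/(13483 + 14606) - 45322/U(-214) = 12134/(13483 + 14606) - 45322/((-1*(-214))) = 12134/28089 - 45322/214 = 12134*(1/28089) - 45322*1/214 = 12134/28089 - 22661/107 = -635226491/3005523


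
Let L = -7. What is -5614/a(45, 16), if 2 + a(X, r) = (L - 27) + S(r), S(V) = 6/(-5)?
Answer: 14035/93 ≈ 150.91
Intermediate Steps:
S(V) = -6/5 (S(V) = 6*(-1/5) = -6/5)
a(X, r) = -186/5 (a(X, r) = -2 + ((-7 - 27) - 6/5) = -2 + (-34 - 6/5) = -2 - 176/5 = -186/5)
-5614/a(45, 16) = -5614/(-186/5) = -5614*(-5/186) = 14035/93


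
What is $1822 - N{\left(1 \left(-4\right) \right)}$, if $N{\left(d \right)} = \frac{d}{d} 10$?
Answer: $1812$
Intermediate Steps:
$N{\left(d \right)} = 10$ ($N{\left(d \right)} = 1 \cdot 10 = 10$)
$1822 - N{\left(1 \left(-4\right) \right)} = 1822 - 10 = 1812$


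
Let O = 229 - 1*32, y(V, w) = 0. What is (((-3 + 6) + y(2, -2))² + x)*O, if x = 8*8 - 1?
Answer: 14184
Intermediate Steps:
x = 63 (x = 64 - 1 = 63)
O = 197 (O = 229 - 32 = 197)
(((-3 + 6) + y(2, -2))² + x)*O = (((-3 + 6) + 0)² + 63)*197 = ((3 + 0)² + 63)*197 = (3² + 63)*197 = (9 + 63)*197 = 72*197 = 14184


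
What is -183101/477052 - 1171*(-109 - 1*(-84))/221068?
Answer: -3314009321/13182616442 ≈ -0.25139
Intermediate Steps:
-183101/477052 - 1171*(-109 - 1*(-84))/221068 = -183101*1/477052 - 1171*(-109 + 84)*(1/221068) = -183101/477052 - 1171*(-25)*(1/221068) = -183101/477052 + 29275*(1/221068) = -183101/477052 + 29275/221068 = -3314009321/13182616442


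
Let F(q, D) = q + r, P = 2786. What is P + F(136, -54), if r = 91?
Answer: 3013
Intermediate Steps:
F(q, D) = 91 + q (F(q, D) = q + 91 = 91 + q)
P + F(136, -54) = 2786 + (91 + 136) = 2786 + 227 = 3013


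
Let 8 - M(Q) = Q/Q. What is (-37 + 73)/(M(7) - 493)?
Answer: -2/27 ≈ -0.074074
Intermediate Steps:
M(Q) = 7 (M(Q) = 8 - Q/Q = 8 - 1*1 = 8 - 1 = 7)
(-37 + 73)/(M(7) - 493) = (-37 + 73)/(7 - 493) = 36/(-486) = 36*(-1/486) = -2/27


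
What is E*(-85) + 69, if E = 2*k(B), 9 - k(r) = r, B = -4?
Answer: -2141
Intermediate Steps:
k(r) = 9 - r
E = 26 (E = 2*(9 - 1*(-4)) = 2*(9 + 4) = 2*13 = 26)
E*(-85) + 69 = 26*(-85) + 69 = -2210 + 69 = -2141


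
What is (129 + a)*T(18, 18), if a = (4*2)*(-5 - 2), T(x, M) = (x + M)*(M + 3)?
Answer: 55188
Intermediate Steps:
T(x, M) = (3 + M)*(M + x) (T(x, M) = (M + x)*(3 + M) = (3 + M)*(M + x))
a = -56 (a = 8*(-7) = -56)
(129 + a)*T(18, 18) = (129 - 56)*(18² + 3*18 + 3*18 + 18*18) = 73*(324 + 54 + 54 + 324) = 73*756 = 55188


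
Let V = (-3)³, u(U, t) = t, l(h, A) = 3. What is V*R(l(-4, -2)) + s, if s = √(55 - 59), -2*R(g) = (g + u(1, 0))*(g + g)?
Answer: 243 + 2*I ≈ 243.0 + 2.0*I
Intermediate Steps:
V = -27
R(g) = -g² (R(g) = -(g + 0)*(g + g)/2 = -g*2*g/2 = -g²)
s = 2*I (s = √(-4) = 2*I ≈ 2.0*I)
V*R(l(-4, -2)) + s = -(-27)*3² + 2*I = -(-27)*9 + 2*I = -27*(-9) + 2*I = 243 + 2*I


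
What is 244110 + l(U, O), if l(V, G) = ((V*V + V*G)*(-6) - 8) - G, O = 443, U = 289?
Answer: -1025629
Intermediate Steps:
l(V, G) = -8 - G - 6*V² - 6*G*V (l(V, G) = ((V² + G*V)*(-6) - 8) - G = ((-6*V² - 6*G*V) - 8) - G = (-8 - 6*V² - 6*G*V) - G = -8 - G - 6*V² - 6*G*V)
244110 + l(U, O) = 244110 + (-8 - 1*443 - 6*289² - 6*443*289) = 244110 + (-8 - 443 - 6*83521 - 768162) = 244110 + (-8 - 443 - 501126 - 768162) = 244110 - 1269739 = -1025629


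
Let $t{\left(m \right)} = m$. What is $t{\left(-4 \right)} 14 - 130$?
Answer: $-186$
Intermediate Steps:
$t{\left(-4 \right)} 14 - 130 = \left(-4\right) 14 - 130 = -56 - 130 = -186$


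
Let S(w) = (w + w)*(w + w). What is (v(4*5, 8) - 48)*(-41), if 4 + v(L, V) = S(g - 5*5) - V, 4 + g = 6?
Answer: -84296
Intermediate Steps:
g = 2 (g = -4 + 6 = 2)
S(w) = 4*w**2 (S(w) = (2*w)*(2*w) = 4*w**2)
v(L, V) = 2112 - V (v(L, V) = -4 + (4*(2 - 5*5)**2 - V) = -4 + (4*(2 - 25)**2 - V) = -4 + (4*(-23)**2 - V) = -4 + (4*529 - V) = -4 + (2116 - V) = 2112 - V)
(v(4*5, 8) - 48)*(-41) = ((2112 - 1*8) - 48)*(-41) = ((2112 - 8) - 48)*(-41) = (2104 - 48)*(-41) = 2056*(-41) = -84296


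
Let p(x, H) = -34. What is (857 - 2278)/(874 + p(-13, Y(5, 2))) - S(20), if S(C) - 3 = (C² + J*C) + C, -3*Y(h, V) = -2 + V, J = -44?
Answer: 54637/120 ≈ 455.31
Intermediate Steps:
Y(h, V) = ⅔ - V/3 (Y(h, V) = -(-2 + V)/3 = ⅔ - V/3)
S(C) = 3 + C² - 43*C (S(C) = 3 + ((C² - 44*C) + C) = 3 + (C² - 43*C) = 3 + C² - 43*C)
(857 - 2278)/(874 + p(-13, Y(5, 2))) - S(20) = (857 - 2278)/(874 - 34) - (3 + 20² - 43*20) = -1421/840 - (3 + 400 - 860) = -1421*1/840 - 1*(-457) = -203/120 + 457 = 54637/120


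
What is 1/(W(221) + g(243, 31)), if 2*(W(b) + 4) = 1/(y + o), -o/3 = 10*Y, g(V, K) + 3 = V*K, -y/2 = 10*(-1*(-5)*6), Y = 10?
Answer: 1800/13546799 ≈ 0.00013287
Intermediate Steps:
y = -600 (y = -20*-1*(-5)*6 = -20*5*6 = -20*30 = -2*300 = -600)
g(V, K) = -3 + K*V (g(V, K) = -3 + V*K = -3 + K*V)
o = -300 (o = -30*10 = -3*100 = -300)
W(b) = -7201/1800 (W(b) = -4 + 1/(2*(-600 - 300)) = -4 + (½)/(-900) = -4 + (½)*(-1/900) = -4 - 1/1800 = -7201/1800)
1/(W(221) + g(243, 31)) = 1/(-7201/1800 + (-3 + 31*243)) = 1/(-7201/1800 + (-3 + 7533)) = 1/(-7201/1800 + 7530) = 1/(13546799/1800) = 1800/13546799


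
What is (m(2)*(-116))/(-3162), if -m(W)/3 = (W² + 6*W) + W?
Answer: -1044/527 ≈ -1.9810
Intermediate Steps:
m(W) = -21*W - 3*W² (m(W) = -3*((W² + 6*W) + W) = -3*(W² + 7*W) = -21*W - 3*W²)
(m(2)*(-116))/(-3162) = (-3*2*(7 + 2)*(-116))/(-3162) = (-3*2*9*(-116))*(-1/3162) = -54*(-116)*(-1/3162) = 6264*(-1/3162) = -1044/527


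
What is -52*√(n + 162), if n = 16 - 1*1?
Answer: -52*√177 ≈ -691.82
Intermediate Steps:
n = 15 (n = 16 - 1 = 15)
-52*√(n + 162) = -52*√(15 + 162) = -52*√177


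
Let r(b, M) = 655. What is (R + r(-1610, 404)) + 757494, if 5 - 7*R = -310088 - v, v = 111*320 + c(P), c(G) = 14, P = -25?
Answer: 5652670/7 ≈ 8.0752e+5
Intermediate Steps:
v = 35534 (v = 111*320 + 14 = 35520 + 14 = 35534)
R = 345627/7 (R = 5/7 - (-310088 - 1*35534)/7 = 5/7 - (-310088 - 35534)/7 = 5/7 - 1/7*(-345622) = 5/7 + 345622/7 = 345627/7 ≈ 49375.)
(R + r(-1610, 404)) + 757494 = (345627/7 + 655) + 757494 = 350212/7 + 757494 = 5652670/7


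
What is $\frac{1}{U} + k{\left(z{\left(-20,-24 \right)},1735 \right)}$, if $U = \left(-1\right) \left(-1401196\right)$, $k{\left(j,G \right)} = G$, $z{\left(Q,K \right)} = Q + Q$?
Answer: $\frac{2431075061}{1401196} \approx 1735.0$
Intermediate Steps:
$z{\left(Q,K \right)} = 2 Q$
$U = 1401196$
$\frac{1}{U} + k{\left(z{\left(-20,-24 \right)},1735 \right)} = \frac{1}{1401196} + 1735 = \frac{2431075061}{1401196}$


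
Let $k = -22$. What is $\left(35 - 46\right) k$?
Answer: $242$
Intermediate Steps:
$\left(35 - 46\right) k = \left(35 - 46\right) \left(-22\right) = \left(-11\right) \left(-22\right) = 242$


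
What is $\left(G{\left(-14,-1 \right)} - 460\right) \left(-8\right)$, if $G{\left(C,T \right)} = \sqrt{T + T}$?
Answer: $3680 - 8 i \sqrt{2} \approx 3680.0 - 11.314 i$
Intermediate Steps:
$G{\left(C,T \right)} = \sqrt{2} \sqrt{T}$ ($G{\left(C,T \right)} = \sqrt{2 T} = \sqrt{2} \sqrt{T}$)
$\left(G{\left(-14,-1 \right)} - 460\right) \left(-8\right) = \left(\sqrt{2} \sqrt{-1} - 460\right) \left(-8\right) = \left(\sqrt{2} i - 460\right) \left(-8\right) = \left(i \sqrt{2} - 460\right) \left(-8\right) = \left(-460 + i \sqrt{2}\right) \left(-8\right) = 3680 - 8 i \sqrt{2}$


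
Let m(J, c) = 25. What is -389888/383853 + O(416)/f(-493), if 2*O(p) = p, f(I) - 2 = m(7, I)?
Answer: 23104816/3454677 ≈ 6.6880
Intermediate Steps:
f(I) = 27 (f(I) = 2 + 25 = 27)
O(p) = p/2
-389888/383853 + O(416)/f(-493) = -389888/383853 + ((½)*416)/27 = -389888*1/383853 + 208*(1/27) = -389888/383853 + 208/27 = 23104816/3454677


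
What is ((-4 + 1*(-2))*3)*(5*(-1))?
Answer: 90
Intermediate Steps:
((-4 + 1*(-2))*3)*(5*(-1)) = ((-4 - 2)*3)*(-5) = -6*3*(-5) = -18*(-5) = 90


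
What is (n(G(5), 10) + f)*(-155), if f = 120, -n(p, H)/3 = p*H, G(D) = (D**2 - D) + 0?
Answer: 74400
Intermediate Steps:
G(D) = D**2 - D
n(p, H) = -3*H*p (n(p, H) = -3*p*H = -3*H*p)
(n(G(5), 10) + f)*(-155) = (-3*10*5*(-1 + 5) + 120)*(-155) = (-3*10*5*4 + 120)*(-155) = (-3*10*20 + 120)*(-155) = (-600 + 120)*(-155) = -480*(-155) = 74400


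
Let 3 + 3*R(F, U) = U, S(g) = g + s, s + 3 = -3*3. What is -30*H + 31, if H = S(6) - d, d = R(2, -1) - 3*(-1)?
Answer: 261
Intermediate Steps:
s = -12 (s = -3 - 3*3 = -3 - 9 = -12)
S(g) = -12 + g (S(g) = g - 12 = -12 + g)
R(F, U) = -1 + U/3
d = 5/3 (d = (-1 + (⅓)*(-1)) - 3*(-1) = (-1 - ⅓) + 3 = -4/3 + 3 = 5/3 ≈ 1.6667)
H = -23/3 (H = (-12 + 6) - 1*5/3 = -6 - 5/3 = -23/3 ≈ -7.6667)
-30*H + 31 = -30*(-23/3) + 31 = 230 + 31 = 261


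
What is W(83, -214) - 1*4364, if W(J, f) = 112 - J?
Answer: -4335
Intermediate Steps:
W(83, -214) - 1*4364 = (112 - 1*83) - 1*4364 = (112 - 83) - 4364 = 29 - 4364 = -4335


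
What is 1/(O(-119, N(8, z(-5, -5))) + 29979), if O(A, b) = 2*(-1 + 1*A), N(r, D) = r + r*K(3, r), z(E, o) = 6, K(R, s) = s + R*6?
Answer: 1/29739 ≈ 3.3626e-5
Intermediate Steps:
K(R, s) = s + 6*R
N(r, D) = r + r*(18 + r) (N(r, D) = r + r*(r + 6*3) = r + r*(r + 18) = r + r*(18 + r))
O(A, b) = -2 + 2*A (O(A, b) = 2*(-1 + A) = -2 + 2*A)
1/(O(-119, N(8, z(-5, -5))) + 29979) = 1/((-2 + 2*(-119)) + 29979) = 1/((-2 - 238) + 29979) = 1/(-240 + 29979) = 1/29739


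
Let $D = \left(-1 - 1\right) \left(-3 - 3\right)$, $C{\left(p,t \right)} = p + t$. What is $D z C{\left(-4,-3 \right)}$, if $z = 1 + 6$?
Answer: $-588$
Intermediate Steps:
$D = 12$ ($D = \left(-2\right) \left(-6\right) = 12$)
$z = 7$
$D z C{\left(-4,-3 \right)} = 12 \cdot 7 \left(-4 - 3\right) = 84 \left(-7\right) = -588$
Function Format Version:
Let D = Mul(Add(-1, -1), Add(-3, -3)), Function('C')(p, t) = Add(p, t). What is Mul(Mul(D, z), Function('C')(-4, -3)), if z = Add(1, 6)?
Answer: -588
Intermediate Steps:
D = 12 (D = Mul(-2, -6) = 12)
z = 7
Mul(Mul(D, z), Function('C')(-4, -3)) = Mul(Mul(12, 7), Add(-4, -3)) = Mul(84, -7) = -588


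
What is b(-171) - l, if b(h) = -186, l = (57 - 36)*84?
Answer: -1950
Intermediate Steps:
l = 1764 (l = 21*84 = 1764)
b(-171) - l = -186 - 1*1764 = -186 - 1764 = -1950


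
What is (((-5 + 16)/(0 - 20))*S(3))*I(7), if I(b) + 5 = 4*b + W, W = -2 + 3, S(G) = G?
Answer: -198/5 ≈ -39.600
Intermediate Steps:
W = 1
I(b) = -4 + 4*b (I(b) = -5 + (4*b + 1) = -5 + (1 + 4*b) = -4 + 4*b)
(((-5 + 16)/(0 - 20))*S(3))*I(7) = (((-5 + 16)/(0 - 20))*3)*(-4 + 4*7) = ((11/(-20))*3)*(-4 + 28) = ((11*(-1/20))*3)*24 = -11/20*3*24 = -33/20*24 = -198/5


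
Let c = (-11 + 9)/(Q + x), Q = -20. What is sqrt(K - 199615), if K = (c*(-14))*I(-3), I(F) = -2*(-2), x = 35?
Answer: I*sqrt(44911695)/15 ≈ 446.77*I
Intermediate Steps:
I(F) = 4
c = -2/15 (c = (-11 + 9)/(-20 + 35) = -2/15 ≈ -0.13333)
K = 112/15 (K = -2/15*(-14)*4 = (28/15)*4 = 112/15 ≈ 7.4667)
sqrt(K - 199615) = sqrt(112/15 - 199615) = sqrt(-2994113/15) = I*sqrt(44911695)/15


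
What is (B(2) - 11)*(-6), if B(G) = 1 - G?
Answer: 72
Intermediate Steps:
(B(2) - 11)*(-6) = ((1 - 1*2) - 11)*(-6) = ((1 - 2) - 11)*(-6) = (-1 - 11)*(-6) = -12*(-6) = 72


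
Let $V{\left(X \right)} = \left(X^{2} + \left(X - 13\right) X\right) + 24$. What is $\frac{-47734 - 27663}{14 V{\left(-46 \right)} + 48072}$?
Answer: $- \frac{75397}{116028} \approx -0.64982$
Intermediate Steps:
$V{\left(X \right)} = 24 + X^{2} + X \left(-13 + X\right)$ ($V{\left(X \right)} = \left(X^{2} + \left(-13 + X\right) X\right) + 24 = \left(X^{2} + X \left(-13 + X\right)\right) + 24 = 24 + X^{2} + X \left(-13 + X\right)$)
$\frac{-47734 - 27663}{14 V{\left(-46 \right)} + 48072} = \frac{-47734 - 27663}{14 \left(24 - -598 + 2 \left(-46\right)^{2}\right) + 48072} = - \frac{75397}{14 \left(24 + 598 + 2 \cdot 2116\right) + 48072} = - \frac{75397}{14 \left(24 + 598 + 4232\right) + 48072} = - \frac{75397}{14 \cdot 4854 + 48072} = - \frac{75397}{67956 + 48072} = - \frac{75397}{116028}$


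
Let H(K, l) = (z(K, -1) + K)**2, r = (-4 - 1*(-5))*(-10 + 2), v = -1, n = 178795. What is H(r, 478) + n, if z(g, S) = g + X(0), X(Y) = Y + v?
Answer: 179084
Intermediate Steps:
X(Y) = -1 + Y (X(Y) = Y - 1 = -1 + Y)
r = -8 (r = (-4 + 5)*(-8) = 1*(-8) = -8)
z(g, S) = -1 + g (z(g, S) = g + (-1 + 0) = g - 1 = -1 + g)
H(K, l) = (-1 + 2*K)**2 (H(K, l) = ((-1 + K) + K)**2 = (-1 + 2*K)**2)
H(r, 478) + n = (-1 + 2*(-8))**2 + 178795 = (-1 - 16)**2 + 178795 = (-17)**2 + 178795 = 289 + 178795 = 179084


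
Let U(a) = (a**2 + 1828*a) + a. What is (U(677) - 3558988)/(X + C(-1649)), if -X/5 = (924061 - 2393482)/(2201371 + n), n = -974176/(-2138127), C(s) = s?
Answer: 4383044286700743409/3872911763032411 ≈ 1131.7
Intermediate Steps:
n = 974176/2138127 (n = -974176*(-1/2138127) = 974176/2138127 ≈ 0.45562)
U(a) = a**2 + 1829*a
X = 15709043572335/4706811746293 (X = -5*(924061 - 2393482)/(2201371 + 974176/2138127) = -(-7347105)/4706811746293/2138127 = -(-7347105)*2138127/4706811746293 = -5*(-3141808714467/4706811746293) = 15709043572335/4706811746293 ≈ 3.3375)
(U(677) - 3558988)/(X + C(-1649)) = (677*(1829 + 677) - 3558988)/(15709043572335/4706811746293 - 1649) = (677*2506 - 3558988)/(-7745823526064822/4706811746293) = (1696562 - 3558988)*(-4706811746293/7745823526064822) = -1862426*(-4706811746293/7745823526064822) = 4383044286700743409/3872911763032411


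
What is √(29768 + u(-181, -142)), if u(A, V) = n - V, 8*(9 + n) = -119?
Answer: √478178/4 ≈ 172.88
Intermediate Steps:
n = -191/8 (n = -9 + (⅛)*(-119) = -9 - 119/8 = -191/8 ≈ -23.875)
u(A, V) = -191/8 - V
√(29768 + u(-181, -142)) = √(29768 + (-191/8 - 1*(-142))) = √(29768 + (-191/8 + 142)) = √(29768 + 945/8) = √(239089/8) = √478178/4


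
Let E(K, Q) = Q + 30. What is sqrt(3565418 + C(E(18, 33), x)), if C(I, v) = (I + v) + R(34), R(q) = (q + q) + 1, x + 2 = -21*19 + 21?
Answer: 3*sqrt(396130) ≈ 1888.2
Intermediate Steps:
E(K, Q) = 30 + Q
x = -380 (x = -2 + (-21*19 + 21) = -2 + (-399 + 21) = -2 - 378 = -380)
R(q) = 1 + 2*q (R(q) = 2*q + 1 = 1 + 2*q)
C(I, v) = 69 + I + v (C(I, v) = (I + v) + (1 + 2*34) = (I + v) + (1 + 68) = (I + v) + 69 = 69 + I + v)
sqrt(3565418 + C(E(18, 33), x)) = sqrt(3565418 + (69 + (30 + 33) - 380)) = sqrt(3565418 + (69 + 63 - 380)) = sqrt(3565418 - 248) = sqrt(3565170) = 3*sqrt(396130)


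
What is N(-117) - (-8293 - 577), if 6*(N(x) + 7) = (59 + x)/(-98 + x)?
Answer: 5716664/645 ≈ 8863.0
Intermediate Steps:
N(x) = -7 + (59 + x)/(6*(-98 + x)) (N(x) = -7 + ((59 + x)/(-98 + x))/6 = -7 + (59 + x)/(6*(-98 + x)))
N(-117) - (-8293 - 577) = (4175 - 41*(-117))/(6*(-98 - 117)) - (-8293 - 577) = (1/6)*(4175 + 4797)/(-215) - 1*(-8870) = (1/6)*(-1/215)*8972 + 8870 = -4486/645 + 8870 = 5716664/645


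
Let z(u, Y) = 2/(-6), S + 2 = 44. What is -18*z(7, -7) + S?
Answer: 48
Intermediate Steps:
S = 42 (S = -2 + 44 = 42)
z(u, Y) = -⅓ (z(u, Y) = 2*(-⅙) = -⅓)
-18*z(7, -7) + S = -18*(-⅓) + 42 = 6 + 42 = 48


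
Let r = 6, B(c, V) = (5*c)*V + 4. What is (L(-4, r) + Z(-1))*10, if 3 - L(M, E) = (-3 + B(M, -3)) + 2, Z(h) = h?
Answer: -610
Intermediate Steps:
B(c, V) = 4 + 5*V*c (B(c, V) = 5*V*c + 4 = 4 + 5*V*c)
L(M, E) = 15*M (L(M, E) = 3 - ((-3 + (4 + 5*(-3)*M)) + 2) = 3 - ((-3 + (4 - 15*M)) + 2) = 3 - ((1 - 15*M) + 2) = 3 - (3 - 15*M) = 3 + (-3 + 15*M) = 15*M)
(L(-4, r) + Z(-1))*10 = (15*(-4) - 1)*10 = (-60 - 1)*10 = -61*10 = -610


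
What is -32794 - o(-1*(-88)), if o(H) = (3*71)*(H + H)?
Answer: -70282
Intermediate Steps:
o(H) = 426*H (o(H) = 213*(2*H) = 426*H)
-32794 - o(-1*(-88)) = -32794 - 426*(-1*(-88)) = -32794 - 426*88 = -32794 - 1*37488 = -32794 - 37488 = -70282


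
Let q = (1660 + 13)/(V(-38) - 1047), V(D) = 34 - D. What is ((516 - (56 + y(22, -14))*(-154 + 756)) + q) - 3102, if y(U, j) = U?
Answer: -48305123/975 ≈ -49544.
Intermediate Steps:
q = -1673/975 (q = (1660 + 13)/((34 - 1*(-38)) - 1047) = 1673/((34 + 38) - 1047) = 1673/(72 - 1047) = 1673/(-975) = 1673*(-1/975) = -1673/975 ≈ -1.7159)
((516 - (56 + y(22, -14))*(-154 + 756)) + q) - 3102 = ((516 - (56 + 22)*(-154 + 756)) - 1673/975) - 3102 = ((516 - 78*602) - 1673/975) - 3102 = ((516 - 1*46956) - 1673/975) - 3102 = ((516 - 46956) - 1673/975) - 3102 = (-46440 - 1673/975) - 3102 = -45280673/975 - 3102 = -48305123/975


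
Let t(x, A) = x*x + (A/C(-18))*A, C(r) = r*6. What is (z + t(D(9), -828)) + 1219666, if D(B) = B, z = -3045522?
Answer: -1832123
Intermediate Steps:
C(r) = 6*r
t(x, A) = x² - A²/108 (t(x, A) = x*x + (A/((6*(-18))))*A = x² + (A/(-108))*A = x² + (A*(-1/108))*A = x² + (-A/108)*A = x² - A²/108)
(z + t(D(9), -828)) + 1219666 = (-3045522 + (9² - 1/108*(-828)²)) + 1219666 = (-3045522 + (81 - 1/108*685584)) + 1219666 = (-3045522 + (81 - 6348)) + 1219666 = (-3045522 - 6267) + 1219666 = -3051789 + 1219666 = -1832123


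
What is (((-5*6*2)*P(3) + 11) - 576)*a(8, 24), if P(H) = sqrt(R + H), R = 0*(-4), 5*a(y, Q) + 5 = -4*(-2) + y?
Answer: -1243 - 132*sqrt(3) ≈ -1471.6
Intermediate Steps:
a(y, Q) = 3/5 + y/5 (a(y, Q) = -1 + (-4*(-2) + y)/5 = -1 + (8 + y)/5 = -1 + (8/5 + y/5) = 3/5 + y/5)
R = 0
P(H) = sqrt(H) (P(H) = sqrt(0 + H) = sqrt(H))
(((-5*6*2)*P(3) + 11) - 576)*a(8, 24) = (((-5*6*2)*sqrt(3) + 11) - 576)*(3/5 + (1/5)*8) = (((-30*2)*sqrt(3) + 11) - 576)*(3/5 + 8/5) = ((-60*sqrt(3) + 11) - 576)*(11/5) = ((11 - 60*sqrt(3)) - 576)*(11/5) = (-565 - 60*sqrt(3))*(11/5) = -1243 - 132*sqrt(3)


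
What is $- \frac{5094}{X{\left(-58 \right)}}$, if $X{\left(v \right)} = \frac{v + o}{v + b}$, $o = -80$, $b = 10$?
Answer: $- \frac{40752}{23} \approx -1771.8$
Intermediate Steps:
$X{\left(v \right)} = \frac{-80 + v}{10 + v}$ ($X{\left(v \right)} = \frac{v - 80}{v + 10} = \frac{-80 + v}{10 + v}$)
$- \frac{5094}{X{\left(-58 \right)}} = - \frac{5094}{\frac{1}{10 - 58} \left(-80 - 58\right)} = - \frac{5094}{\frac{1}{-48} \left(-138\right)} = - \frac{5094}{\left(- \frac{1}{48}\right) \left(-138\right)} = - \frac{5094}{\frac{23}{8}} = \left(-5094\right) \frac{8}{23} = - \frac{40752}{23}$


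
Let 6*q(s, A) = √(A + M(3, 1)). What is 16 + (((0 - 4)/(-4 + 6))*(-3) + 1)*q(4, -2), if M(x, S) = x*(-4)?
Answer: 16 + 7*I*√14/6 ≈ 16.0 + 4.3653*I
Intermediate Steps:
M(x, S) = -4*x
q(s, A) = √(-12 + A)/6 (q(s, A) = √(A - 4*3)/6 = √(A - 12)/6 = √(-12 + A)/6)
16 + (((0 - 4)/(-4 + 6))*(-3) + 1)*q(4, -2) = 16 + (((0 - 4)/(-4 + 6))*(-3) + 1)*(√(-12 - 2)/6) = 16 + (-4/2*(-3) + 1)*(√(-14)/6) = 16 + (-4*½*(-3) + 1)*((I*√14)/6) = 16 + (-2*(-3) + 1)*(I*√14/6) = 16 + (6 + 1)*(I*√14/6) = 16 + 7*(I*√14/6) = 16 + 7*I*√14/6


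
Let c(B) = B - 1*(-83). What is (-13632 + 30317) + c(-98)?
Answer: 16670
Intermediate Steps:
c(B) = 83 + B (c(B) = B + 83 = 83 + B)
(-13632 + 30317) + c(-98) = (-13632 + 30317) + (83 - 98) = 16685 - 15 = 16670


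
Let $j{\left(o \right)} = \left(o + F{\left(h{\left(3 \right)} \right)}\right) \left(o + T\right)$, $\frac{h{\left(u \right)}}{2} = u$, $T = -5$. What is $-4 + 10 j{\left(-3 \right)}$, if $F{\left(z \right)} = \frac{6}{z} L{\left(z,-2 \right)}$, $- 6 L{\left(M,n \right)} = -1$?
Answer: $\frac{668}{3} \approx 222.67$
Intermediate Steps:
$h{\left(u \right)} = 2 u$
$L{\left(M,n \right)} = \frac{1}{6}$ ($L{\left(M,n \right)} = \left(- \frac{1}{6}\right) \left(-1\right) = \frac{1}{6}$)
$F{\left(z \right)} = \frac{1}{z}$ ($F{\left(z \right)} = \frac{6}{z} \frac{1}{6} = \frac{1}{z}$)
$j{\left(o \right)} = \left(-5 + o\right) \left(\frac{1}{6} + o\right)$ ($j{\left(o \right)} = \left(o + \frac{1}{2 \cdot 3}\right) \left(o - 5\right) = \left(o + \frac{1}{6}\right) \left(-5 + o\right) = \left(\frac{1}{6} + o\right) \left(-5 + o\right) = \left(-5 + o\right) \left(\frac{1}{6} + o\right)$)
$-4 + 10 j{\left(-3 \right)} = -4 + 10 \left(- \frac{5}{6} + \left(-3\right)^{2} - - \frac{29}{2}\right) = -4 + 10 \left(- \frac{5}{6} + 9 + \frac{29}{2}\right) = -4 + 10 \cdot \frac{68}{3} = -4 + \frac{680}{3} = \frac{668}{3}$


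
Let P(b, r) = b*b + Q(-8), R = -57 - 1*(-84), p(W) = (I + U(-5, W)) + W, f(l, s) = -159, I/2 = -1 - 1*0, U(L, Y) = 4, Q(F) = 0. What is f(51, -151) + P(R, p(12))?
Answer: 570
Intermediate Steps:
I = -2 (I = 2*(-1 - 1*0) = 2*(-1 + 0) = 2*(-1) = -2)
p(W) = 2 + W (p(W) = (-2 + 4) + W = 2 + W)
R = 27 (R = -57 + 84 = 27)
P(b, r) = b² (P(b, r) = b*b + 0 = b² + 0 = b²)
f(51, -151) + P(R, p(12)) = -159 + 27² = -159 + 729 = 570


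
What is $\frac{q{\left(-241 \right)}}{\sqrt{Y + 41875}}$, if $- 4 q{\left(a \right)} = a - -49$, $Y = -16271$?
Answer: $\frac{24 \sqrt{6401}}{6401} \approx 0.29998$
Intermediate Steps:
$q{\left(a \right)} = - \frac{49}{4} - \frac{a}{4}$ ($q{\left(a \right)} = - \frac{a - -49}{4} = - \frac{a + 49}{4} = - \frac{49 + a}{4} = - \frac{49}{4} - \frac{a}{4}$)
$\frac{q{\left(-241 \right)}}{\sqrt{Y + 41875}} = \frac{- \frac{49}{4} - - \frac{241}{4}}{\sqrt{-16271 + 41875}} = \frac{- \frac{49}{4} + \frac{241}{4}}{\sqrt{25604}} = \frac{48}{2 \sqrt{6401}} = 48 \frac{\sqrt{6401}}{12802} = \frac{24 \sqrt{6401}}{6401}$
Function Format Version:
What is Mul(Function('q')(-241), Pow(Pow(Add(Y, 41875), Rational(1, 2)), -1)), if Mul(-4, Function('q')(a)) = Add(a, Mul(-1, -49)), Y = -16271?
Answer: Mul(Rational(24, 6401), Pow(6401, Rational(1, 2))) ≈ 0.29998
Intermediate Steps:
Function('q')(a) = Add(Rational(-49, 4), Mul(Rational(-1, 4), a)) (Function('q')(a) = Mul(Rational(-1, 4), Add(a, Mul(-1, -49))) = Mul(Rational(-1, 4), Add(a, 49)) = Mul(Rational(-1, 4), Add(49, a)) = Add(Rational(-49, 4), Mul(Rational(-1, 4), a)))
Mul(Function('q')(-241), Pow(Pow(Add(Y, 41875), Rational(1, 2)), -1)) = Mul(Add(Rational(-49, 4), Mul(Rational(-1, 4), -241)), Pow(Pow(Add(-16271, 41875), Rational(1, 2)), -1)) = Mul(Add(Rational(-49, 4), Rational(241, 4)), Pow(Pow(25604, Rational(1, 2)), -1)) = Mul(48, Pow(Mul(2, Pow(6401, Rational(1, 2))), -1)) = Mul(48, Mul(Rational(1, 12802), Pow(6401, Rational(1, 2)))) = Mul(Rational(24, 6401), Pow(6401, Rational(1, 2)))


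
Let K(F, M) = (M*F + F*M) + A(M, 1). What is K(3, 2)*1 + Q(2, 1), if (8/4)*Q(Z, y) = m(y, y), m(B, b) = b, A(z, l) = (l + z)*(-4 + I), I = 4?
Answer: 25/2 ≈ 12.500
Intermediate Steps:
A(z, l) = 0 (A(z, l) = (l + z)*(-4 + 4) = (l + z)*0 = 0)
Q(Z, y) = y/2
K(F, M) = 2*F*M (K(F, M) = (M*F + F*M) + 0 = (F*M + F*M) + 0 = 2*F*M + 0 = 2*F*M)
K(3, 2)*1 + Q(2, 1) = (2*3*2)*1 + (1/2)*1 = 12*1 + 1/2 = 12 + 1/2 = 25/2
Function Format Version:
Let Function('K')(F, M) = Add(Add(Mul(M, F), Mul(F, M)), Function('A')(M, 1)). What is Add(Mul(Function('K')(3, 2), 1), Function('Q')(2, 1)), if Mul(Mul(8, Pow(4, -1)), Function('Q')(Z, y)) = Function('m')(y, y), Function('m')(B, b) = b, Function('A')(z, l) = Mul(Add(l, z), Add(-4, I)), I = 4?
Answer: Rational(25, 2) ≈ 12.500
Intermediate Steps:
Function('A')(z, l) = 0 (Function('A')(z, l) = Mul(Add(l, z), Add(-4, 4)) = Mul(Add(l, z), 0) = 0)
Function('Q')(Z, y) = Mul(Rational(1, 2), y)
Function('K')(F, M) = Mul(2, F, M) (Function('K')(F, M) = Add(Add(Mul(M, F), Mul(F, M)), 0) = Add(Add(Mul(F, M), Mul(F, M)), 0) = Add(Mul(2, F, M), 0) = Mul(2, F, M))
Add(Mul(Function('K')(3, 2), 1), Function('Q')(2, 1)) = Add(Mul(Mul(2, 3, 2), 1), Mul(Rational(1, 2), 1)) = Add(Mul(12, 1), Rational(1, 2)) = Add(12, Rational(1, 2)) = Rational(25, 2)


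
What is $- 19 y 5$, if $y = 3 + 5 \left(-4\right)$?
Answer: $1615$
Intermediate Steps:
$y = -17$ ($y = 3 - 20 = -17$)
$- 19 y 5 = \left(-19\right) \left(-17\right) 5 = 323 \cdot 5 = 1615$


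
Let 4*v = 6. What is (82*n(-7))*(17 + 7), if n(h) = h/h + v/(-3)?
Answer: 984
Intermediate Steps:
v = 3/2 (v = (¼)*6 = 3/2 ≈ 1.5000)
n(h) = ½ (n(h) = h/h + (3/2)/(-3) = 1 + (3/2)*(-⅓) = 1 - ½ = ½)
(82*n(-7))*(17 + 7) = (82*(½))*(17 + 7) = 41*24 = 984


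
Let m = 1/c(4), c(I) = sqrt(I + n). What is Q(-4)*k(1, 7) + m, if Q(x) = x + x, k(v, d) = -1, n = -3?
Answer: 9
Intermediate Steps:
c(I) = sqrt(-3 + I) (c(I) = sqrt(I - 3) = sqrt(-3 + I))
m = 1 (m = 1/(sqrt(-3 + 4)) = 1/(sqrt(1)) = 1/1 = 1)
Q(x) = 2*x
Q(-4)*k(1, 7) + m = (2*(-4))*(-1) + 1 = -8*(-1) + 1 = 8 + 1 = 9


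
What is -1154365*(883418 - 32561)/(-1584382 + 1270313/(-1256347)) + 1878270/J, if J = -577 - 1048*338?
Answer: 48646091337426255110805/78471528087117163 ≈ 6.1992e+5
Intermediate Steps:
J = -354801 (J = -577 - 354224 = -354801)
-1154365*(883418 - 32561)/(-1584382 + 1270313/(-1256347)) + 1878270/J = -1154365*(883418 - 32561)/(-1584382 + 1270313/(-1256347)) + 1878270/(-354801) = -1154365*850857/(-1584382 + 1270313*(-1/1256347)) + 1878270*(-1/354801) = -1154365*850857/(-1584382 - 1270313/1256347) - 626090/118267 = -1154365/((-1990534842867/1256347*1/850857)) - 626090/118267 = -1154365/(-663511614289/356323879793) - 626090/118267 = -1154365*(-356323879793/663511614289) - 626090/118267 = 411327815497246445/663511614289 - 626090/118267 = 48646091337426255110805/78471528087117163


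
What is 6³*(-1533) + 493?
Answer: -330635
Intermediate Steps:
6³*(-1533) + 493 = 216*(-1533) + 493 = -331128 + 493 = -330635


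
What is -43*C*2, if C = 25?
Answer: -2150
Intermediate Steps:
-43*C*2 = -43*25*2 = -1075*2 = -2150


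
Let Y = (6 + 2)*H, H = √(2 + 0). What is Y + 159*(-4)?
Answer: -636 + 8*√2 ≈ -624.69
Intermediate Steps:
H = √2 ≈ 1.4142
Y = 8*√2 (Y = (6 + 2)*√2 = 8*√2 ≈ 11.314)
Y + 159*(-4) = 8*√2 + 159*(-4) = 8*√2 - 636 = -636 + 8*√2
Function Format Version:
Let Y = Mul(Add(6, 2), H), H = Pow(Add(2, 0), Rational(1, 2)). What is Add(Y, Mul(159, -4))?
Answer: Add(-636, Mul(8, Pow(2, Rational(1, 2)))) ≈ -624.69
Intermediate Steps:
H = Pow(2, Rational(1, 2)) ≈ 1.4142
Y = Mul(8, Pow(2, Rational(1, 2))) (Y = Mul(Add(6, 2), Pow(2, Rational(1, 2))) = Mul(8, Pow(2, Rational(1, 2))) ≈ 11.314)
Add(Y, Mul(159, -4)) = Add(Mul(8, Pow(2, Rational(1, 2))), Mul(159, -4)) = Add(Mul(8, Pow(2, Rational(1, 2))), -636) = Add(-636, Mul(8, Pow(2, Rational(1, 2))))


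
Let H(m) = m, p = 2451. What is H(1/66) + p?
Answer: 161767/66 ≈ 2451.0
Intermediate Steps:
H(1/66) + p = 1/66 + 2451 = 161767/66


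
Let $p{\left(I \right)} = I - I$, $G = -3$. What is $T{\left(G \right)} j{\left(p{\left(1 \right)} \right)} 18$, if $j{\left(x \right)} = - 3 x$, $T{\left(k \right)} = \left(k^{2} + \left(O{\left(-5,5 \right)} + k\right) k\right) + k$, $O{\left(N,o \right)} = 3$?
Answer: $0$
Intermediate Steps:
$p{\left(I \right)} = 0$
$T{\left(k \right)} = k + k^{2} + k \left(3 + k\right)$ ($T{\left(k \right)} = \left(k^{2} + \left(3 + k\right) k\right) + k = \left(k^{2} + k \left(3 + k\right)\right) + k = k + k^{2} + k \left(3 + k\right)$)
$T{\left(G \right)} j{\left(p{\left(1 \right)} \right)} 18 = 2 \left(-3\right) \left(2 - 3\right) \left(\left(-3\right) 0\right) 18 = 2 \left(-3\right) \left(-1\right) 0 \cdot 18 = 6 \cdot 0 \cdot 18 = 0 \cdot 18 = 0$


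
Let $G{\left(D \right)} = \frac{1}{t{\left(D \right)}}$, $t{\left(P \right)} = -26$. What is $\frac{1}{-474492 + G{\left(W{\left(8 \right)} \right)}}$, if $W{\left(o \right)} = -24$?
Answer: $- \frac{26}{12336793} \approx -2.1075 \cdot 10^{-6}$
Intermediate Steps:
$G{\left(D \right)} = - \frac{1}{26}$ ($G{\left(D \right)} = \frac{1}{-26} = - \frac{1}{26}$)
$\frac{1}{-474492 + G{\left(W{\left(8 \right)} \right)}} = \frac{1}{-474492 - \frac{1}{26}} = \frac{1}{- \frac{12336793}{26}} = - \frac{26}{12336793}$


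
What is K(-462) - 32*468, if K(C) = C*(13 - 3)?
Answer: -19596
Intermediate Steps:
K(C) = 10*C (K(C) = C*10 = 10*C)
K(-462) - 32*468 = 10*(-462) - 32*468 = -4620 - 1*14976 = -4620 - 14976 = -19596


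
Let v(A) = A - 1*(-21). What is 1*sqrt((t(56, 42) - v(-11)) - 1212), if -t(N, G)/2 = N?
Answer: I*sqrt(1334) ≈ 36.524*I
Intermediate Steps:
t(N, G) = -2*N
v(A) = 21 + A (v(A) = A + 21 = 21 + A)
1*sqrt((t(56, 42) - v(-11)) - 1212) = 1*sqrt((-2*56 - (21 - 11)) - 1212) = 1*sqrt((-112 - 1*10) - 1212) = 1*sqrt((-112 - 10) - 1212) = 1*sqrt(-122 - 1212) = 1*sqrt(-1334) = 1*(I*sqrt(1334)) = I*sqrt(1334)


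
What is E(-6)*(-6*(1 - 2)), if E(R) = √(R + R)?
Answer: 12*I*√3 ≈ 20.785*I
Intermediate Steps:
E(R) = √2*√R (E(R) = √(2*R) = √2*√R)
E(-6)*(-6*(1 - 2)) = (√2*√(-6))*(-6*(1 - 2)) = (√2*(I*√6))*(-6*(-1)) = (2*I*√3)*6 = 12*I*√3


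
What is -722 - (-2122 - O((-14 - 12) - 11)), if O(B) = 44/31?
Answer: 43444/31 ≈ 1401.4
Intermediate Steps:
O(B) = 44/31 (O(B) = 44*(1/31) = 44/31)
-722 - (-2122 - O((-14 - 12) - 11)) = -722 - (-2122 - 1*44/31) = -722 - (-2122 - 44/31) = -722 - 1*(-65826/31) = -722 + 65826/31 = 43444/31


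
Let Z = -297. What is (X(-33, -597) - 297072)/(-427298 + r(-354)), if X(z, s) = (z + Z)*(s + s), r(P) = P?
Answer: -24237/106913 ≈ -0.22670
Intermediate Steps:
X(z, s) = 2*s*(-297 + z) (X(z, s) = (z - 297)*(s + s) = (-297 + z)*(2*s) = 2*s*(-297 + z))
(X(-33, -597) - 297072)/(-427298 + r(-354)) = (2*(-597)*(-297 - 33) - 297072)/(-427298 - 354) = (2*(-597)*(-330) - 297072)/(-427652) = (394020 - 297072)*(-1/427652) = 96948*(-1/427652) = -24237/106913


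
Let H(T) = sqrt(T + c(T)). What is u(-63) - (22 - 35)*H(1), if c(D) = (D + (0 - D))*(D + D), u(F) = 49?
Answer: 62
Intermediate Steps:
c(D) = 0 (c(D) = (D - D)*(2*D) = 0*(2*D) = 0)
H(T) = sqrt(T) (H(T) = sqrt(T + 0) = sqrt(T))
u(-63) - (22 - 35)*H(1) = 49 - (22 - 35)*sqrt(1) = 49 - (-13) = 49 - 1*(-13) = 49 + 13 = 62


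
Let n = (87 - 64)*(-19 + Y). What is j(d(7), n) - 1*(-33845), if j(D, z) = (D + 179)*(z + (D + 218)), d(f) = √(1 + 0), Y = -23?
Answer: -100615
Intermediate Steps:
d(f) = 1 (d(f) = √1 = 1)
n = -966 (n = (87 - 64)*(-19 - 23) = 23*(-42) = -966)
j(D, z) = (179 + D)*(218 + D + z) (j(D, z) = (179 + D)*(z + (218 + D)) = (179 + D)*(218 + D + z))
j(d(7), n) - 1*(-33845) = (39022 + 1² + 179*(-966) + 397*1 + 1*(-966)) - 1*(-33845) = (39022 + 1 - 172914 + 397 - 966) + 33845 = -134460 + 33845 = -100615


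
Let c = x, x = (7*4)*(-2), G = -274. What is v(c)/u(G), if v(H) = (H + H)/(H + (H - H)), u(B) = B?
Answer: -1/137 ≈ -0.0072993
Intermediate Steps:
x = -56 (x = 28*(-2) = -56)
c = -56
v(H) = 2 (v(H) = (2*H)/(H + 0) = (2*H)/H = 2)
v(c)/u(G) = 2/(-274) = 2*(-1/274) = -1/137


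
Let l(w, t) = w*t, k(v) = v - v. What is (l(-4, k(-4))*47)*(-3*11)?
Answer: 0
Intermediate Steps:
k(v) = 0
l(w, t) = t*w
(l(-4, k(-4))*47)*(-3*11) = ((0*(-4))*47)*(-3*11) = (0*47)*(-33) = 0*(-33) = 0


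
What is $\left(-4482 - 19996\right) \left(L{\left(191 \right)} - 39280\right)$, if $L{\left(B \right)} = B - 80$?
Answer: $958778782$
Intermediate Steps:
$L{\left(B \right)} = -80 + B$
$\left(-4482 - 19996\right) \left(L{\left(191 \right)} - 39280\right) = \left(-4482 - 19996\right) \left(\left(-80 + 191\right) - 39280\right) = - 24478 \left(111 - 39280\right) = \left(-24478\right) \left(-39169\right) = 958778782$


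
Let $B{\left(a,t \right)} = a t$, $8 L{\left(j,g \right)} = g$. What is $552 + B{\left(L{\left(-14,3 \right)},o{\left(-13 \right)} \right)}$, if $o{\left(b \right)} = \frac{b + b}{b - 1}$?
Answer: $\frac{30951}{56} \approx 552.7$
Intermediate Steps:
$o{\left(b \right)} = \frac{2 b}{-1 + b}$
$L{\left(j,g \right)} = \frac{g}{8}$
$552 + B{\left(L{\left(-14,3 \right)},o{\left(-13 \right)} \right)} = 552 + \frac{1}{8} \cdot 3 \cdot 2 \left(-13\right) \frac{1}{-1 - 13} = 552 + \frac{3 \cdot 2 \left(-13\right) \frac{1}{-14}}{8} = 552 + \frac{3 \cdot 2 \left(-13\right) \left(- \frac{1}{14}\right)}{8} = 552 + \frac{3}{8} \cdot \frac{13}{7} = 552 + \frac{39}{56} = \frac{30951}{56}$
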